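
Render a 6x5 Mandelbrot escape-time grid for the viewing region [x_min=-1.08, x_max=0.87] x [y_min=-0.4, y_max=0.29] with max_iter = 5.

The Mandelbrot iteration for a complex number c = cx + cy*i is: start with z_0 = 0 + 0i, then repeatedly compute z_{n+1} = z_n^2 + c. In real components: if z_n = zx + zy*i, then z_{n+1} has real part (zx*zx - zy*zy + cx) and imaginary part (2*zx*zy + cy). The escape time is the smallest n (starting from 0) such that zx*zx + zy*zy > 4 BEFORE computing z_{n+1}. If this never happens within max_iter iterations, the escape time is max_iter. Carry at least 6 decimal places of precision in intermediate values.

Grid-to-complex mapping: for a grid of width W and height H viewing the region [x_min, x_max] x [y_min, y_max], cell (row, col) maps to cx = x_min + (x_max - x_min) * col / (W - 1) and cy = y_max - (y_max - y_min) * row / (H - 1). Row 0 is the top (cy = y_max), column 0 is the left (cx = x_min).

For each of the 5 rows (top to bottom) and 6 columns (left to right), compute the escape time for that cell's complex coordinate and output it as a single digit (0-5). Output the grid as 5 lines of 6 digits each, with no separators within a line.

Answer: 555553
555553
555553
555553
555553

Derivation:
(row=0, col=0): c = -1.0800 + 0.2900i → escape time 5
(row=0, col=1): c = -0.6900 + 0.2900i → escape time 5
(row=0, col=2): c = -0.3000 + 0.2900i → escape time 5
(row=0, col=3): c = 0.0900 + 0.2900i → escape time 5
(row=0, col=4): c = 0.4800 + 0.2900i → escape time 5
(row=0, col=5): c = 0.8700 + 0.2900i → escape time 3
(row=1, col=0): c = -1.0800 + 0.1175i → escape time 5
(row=1, col=1): c = -0.6900 + 0.1175i → escape time 5
(row=1, col=2): c = -0.3000 + 0.1175i → escape time 5
(row=1, col=3): c = 0.0900 + 0.1175i → escape time 5
(row=1, col=4): c = 0.4800 + 0.1175i → escape time 5
(row=1, col=5): c = 0.8700 + 0.1175i → escape time 3
(row=2, col=0): c = -1.0800 + -0.0550i → escape time 5
(row=2, col=1): c = -0.6900 + -0.0550i → escape time 5
(row=2, col=2): c = -0.3000 + -0.0550i → escape time 5
(row=2, col=3): c = 0.0900 + -0.0550i → escape time 5
(row=2, col=4): c = 0.4800 + -0.0550i → escape time 5
(row=2, col=5): c = 0.8700 + -0.0550i → escape time 3
(row=3, col=0): c = -1.0800 + -0.2275i → escape time 5
(row=3, col=1): c = -0.6900 + -0.2275i → escape time 5
(row=3, col=2): c = -0.3000 + -0.2275i → escape time 5
(row=3, col=3): c = 0.0900 + -0.2275i → escape time 5
(row=3, col=4): c = 0.4800 + -0.2275i → escape time 5
(row=3, col=5): c = 0.8700 + -0.2275i → escape time 3
(row=4, col=0): c = -1.0800 + -0.4000i → escape time 5
(row=4, col=1): c = -0.6900 + -0.4000i → escape time 5
(row=4, col=2): c = -0.3000 + -0.4000i → escape time 5
(row=4, col=3): c = 0.0900 + -0.4000i → escape time 5
(row=4, col=4): c = 0.4800 + -0.4000i → escape time 5
(row=4, col=5): c = 0.8700 + -0.4000i → escape time 3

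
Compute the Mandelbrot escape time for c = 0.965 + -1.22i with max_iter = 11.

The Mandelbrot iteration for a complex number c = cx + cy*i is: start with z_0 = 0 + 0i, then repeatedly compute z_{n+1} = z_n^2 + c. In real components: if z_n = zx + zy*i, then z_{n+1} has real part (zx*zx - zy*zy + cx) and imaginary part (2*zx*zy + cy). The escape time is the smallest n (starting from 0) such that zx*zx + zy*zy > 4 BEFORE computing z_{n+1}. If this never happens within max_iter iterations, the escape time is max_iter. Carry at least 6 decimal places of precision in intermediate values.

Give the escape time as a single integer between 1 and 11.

z_0 = 0 + 0i, c = 0.9650 + -1.2200i
Iter 1: z = 0.9650 + -1.2200i, |z|^2 = 2.4196
Iter 2: z = 0.4078 + -3.5746i, |z|^2 = 12.9441
Escaped at iteration 2

Answer: 2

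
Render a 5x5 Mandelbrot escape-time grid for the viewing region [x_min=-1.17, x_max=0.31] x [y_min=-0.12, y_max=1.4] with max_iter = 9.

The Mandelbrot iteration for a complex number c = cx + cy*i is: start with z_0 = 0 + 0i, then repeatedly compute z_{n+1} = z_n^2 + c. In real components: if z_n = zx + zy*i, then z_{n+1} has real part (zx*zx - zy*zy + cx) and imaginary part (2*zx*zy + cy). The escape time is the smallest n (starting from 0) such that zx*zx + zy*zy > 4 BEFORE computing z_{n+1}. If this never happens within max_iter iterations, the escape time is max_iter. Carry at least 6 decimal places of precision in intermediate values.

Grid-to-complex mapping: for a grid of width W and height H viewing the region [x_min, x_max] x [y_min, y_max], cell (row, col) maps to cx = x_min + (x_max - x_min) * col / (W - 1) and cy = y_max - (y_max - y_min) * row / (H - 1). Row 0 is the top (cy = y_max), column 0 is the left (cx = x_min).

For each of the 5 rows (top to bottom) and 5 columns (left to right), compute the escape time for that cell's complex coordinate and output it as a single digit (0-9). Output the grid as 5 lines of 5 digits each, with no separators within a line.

(row=0, col=0): c = -1.1700 + 1.4000i → escape time 2
(row=0, col=1): c = -0.8000 + 1.4000i → escape time 2
(row=0, col=2): c = -0.4300 + 1.4000i → escape time 2
(row=0, col=3): c = -0.0600 + 1.4000i → escape time 2
(row=0, col=4): c = 0.3100 + 1.4000i → escape time 2
(row=1, col=0): c = -1.1700 + 1.0200i → escape time 3
(row=1, col=1): c = -0.8000 + 1.0200i → escape time 3
(row=1, col=2): c = -0.4300 + 1.0200i → escape time 4
(row=1, col=3): c = -0.0600 + 1.0200i → escape time 7
(row=1, col=4): c = 0.3100 + 1.0200i → escape time 3
(row=2, col=0): c = -1.1700 + 0.6400i → escape time 3
(row=2, col=1): c = -0.8000 + 0.6400i → escape time 5
(row=2, col=2): c = -0.4300 + 0.6400i → escape time 9
(row=2, col=3): c = -0.0600 + 0.6400i → escape time 9
(row=2, col=4): c = 0.3100 + 0.6400i → escape time 9
(row=3, col=0): c = -1.1700 + 0.2600i → escape time 9
(row=3, col=1): c = -0.8000 + 0.2600i → escape time 9
(row=3, col=2): c = -0.4300 + 0.2600i → escape time 9
(row=3, col=3): c = -0.0600 + 0.2600i → escape time 9
(row=3, col=4): c = 0.3100 + 0.2600i → escape time 9
(row=4, col=0): c = -1.1700 + -0.1200i → escape time 9
(row=4, col=1): c = -0.8000 + -0.1200i → escape time 9
(row=4, col=2): c = -0.4300 + -0.1200i → escape time 9
(row=4, col=3): c = -0.0600 + -0.1200i → escape time 9
(row=4, col=4): c = 0.3100 + -0.1200i → escape time 9

Answer: 22222
33473
35999
99999
99999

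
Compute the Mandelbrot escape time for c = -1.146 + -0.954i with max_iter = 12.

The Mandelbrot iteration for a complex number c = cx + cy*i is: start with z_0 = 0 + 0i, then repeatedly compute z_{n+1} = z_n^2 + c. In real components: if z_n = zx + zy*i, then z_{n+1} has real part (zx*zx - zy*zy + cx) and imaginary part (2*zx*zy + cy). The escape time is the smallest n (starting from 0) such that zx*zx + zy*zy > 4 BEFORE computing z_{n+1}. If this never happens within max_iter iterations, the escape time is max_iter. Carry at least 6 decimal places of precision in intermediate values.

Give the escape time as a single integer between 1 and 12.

z_0 = 0 + 0i, c = -1.1460 + -0.9540i
Iter 1: z = -1.1460 + -0.9540i, |z|^2 = 2.2234
Iter 2: z = -0.7428 + 1.2326i, |z|^2 = 2.0710
Iter 3: z = -2.1135 + -2.7851i, |z|^2 = 12.2236
Escaped at iteration 3

Answer: 3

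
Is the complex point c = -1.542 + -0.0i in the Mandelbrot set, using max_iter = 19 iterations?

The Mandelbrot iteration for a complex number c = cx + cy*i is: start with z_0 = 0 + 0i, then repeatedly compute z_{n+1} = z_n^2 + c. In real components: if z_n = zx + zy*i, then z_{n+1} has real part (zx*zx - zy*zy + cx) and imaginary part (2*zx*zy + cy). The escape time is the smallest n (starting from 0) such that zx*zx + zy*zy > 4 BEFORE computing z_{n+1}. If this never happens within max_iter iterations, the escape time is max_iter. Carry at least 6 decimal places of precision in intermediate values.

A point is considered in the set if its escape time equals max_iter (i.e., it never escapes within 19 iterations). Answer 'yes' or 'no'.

z_0 = 0 + 0i, c = -1.5420 + -0.0000i
Iter 1: z = -1.5420 + 0.0000i, |z|^2 = 2.3778
Iter 2: z = 0.8358 + -0.0000i, |z|^2 = 0.6985
Iter 3: z = -0.8435 + -0.0000i, |z|^2 = 0.7115
Iter 4: z = -0.8305 + 0.0000i, |z|^2 = 0.6897
Iter 5: z = -0.8523 + -0.0000i, |z|^2 = 0.7263
Iter 6: z = -0.8157 + 0.0000i, |z|^2 = 0.6653
Iter 7: z = -0.8767 + -0.0000i, |z|^2 = 0.7686
Iter 8: z = -0.7734 + 0.0000i, |z|^2 = 0.5982
Iter 9: z = -0.9438 + -0.0000i, |z|^2 = 0.8908
Iter 10: z = -0.6512 + 0.0000i, |z|^2 = 0.4240
Iter 11: z = -1.1180 + -0.0000i, |z|^2 = 1.2498
Iter 12: z = -0.2922 + 0.0000i, |z|^2 = 0.0854
Iter 13: z = -1.4566 + -0.0000i, |z|^2 = 2.1218
Iter 14: z = 0.5798 + 0.0000i, |z|^2 = 0.3362
Iter 15: z = -1.2058 + 0.0000i, |z|^2 = 1.4540
Iter 16: z = -0.0880 + -0.0000i, |z|^2 = 0.0077
Iter 17: z = -1.5343 + 0.0000i, |z|^2 = 2.3540
Iter 18: z = 0.8120 + -0.0000i, |z|^2 = 0.6593
Did not escape in 19 iterations → in set

Answer: yes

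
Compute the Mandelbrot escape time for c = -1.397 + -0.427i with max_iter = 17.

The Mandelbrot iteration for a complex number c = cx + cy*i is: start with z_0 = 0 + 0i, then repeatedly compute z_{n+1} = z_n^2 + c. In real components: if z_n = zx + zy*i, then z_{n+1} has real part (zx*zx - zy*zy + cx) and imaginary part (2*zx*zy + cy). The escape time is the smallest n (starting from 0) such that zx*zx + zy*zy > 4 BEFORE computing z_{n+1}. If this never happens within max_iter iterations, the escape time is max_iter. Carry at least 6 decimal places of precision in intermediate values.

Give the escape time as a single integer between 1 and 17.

z_0 = 0 + 0i, c = -1.3970 + -0.4270i
Iter 1: z = -1.3970 + -0.4270i, |z|^2 = 2.1339
Iter 2: z = 0.3723 + 0.7660i, |z|^2 = 0.7254
Iter 3: z = -1.8452 + 0.1434i, |z|^2 = 3.4254
Iter 4: z = 1.9873 + -0.9561i, |z|^2 = 4.8634
Escaped at iteration 4

Answer: 4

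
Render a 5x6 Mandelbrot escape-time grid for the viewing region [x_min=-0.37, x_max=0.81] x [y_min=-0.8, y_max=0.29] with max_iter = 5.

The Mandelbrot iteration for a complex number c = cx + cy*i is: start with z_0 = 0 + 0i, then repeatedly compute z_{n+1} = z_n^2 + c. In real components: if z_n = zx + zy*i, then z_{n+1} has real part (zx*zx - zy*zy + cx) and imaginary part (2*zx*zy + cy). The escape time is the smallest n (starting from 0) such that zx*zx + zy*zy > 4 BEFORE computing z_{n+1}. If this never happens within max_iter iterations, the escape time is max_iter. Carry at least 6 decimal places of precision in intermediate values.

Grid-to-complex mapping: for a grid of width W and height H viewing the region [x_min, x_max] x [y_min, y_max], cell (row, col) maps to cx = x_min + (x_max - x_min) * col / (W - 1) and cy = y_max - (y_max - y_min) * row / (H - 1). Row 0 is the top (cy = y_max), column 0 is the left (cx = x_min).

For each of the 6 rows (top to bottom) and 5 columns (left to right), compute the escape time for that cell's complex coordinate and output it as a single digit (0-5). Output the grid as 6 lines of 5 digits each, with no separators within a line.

(row=0, col=0): c = -0.3700 + 0.2900i → escape time 5
(row=0, col=1): c = -0.0750 + 0.2900i → escape time 5
(row=0, col=2): c = 0.2200 + 0.2900i → escape time 5
(row=0, col=3): c = 0.5150 + 0.2900i → escape time 5
(row=0, col=4): c = 0.8100 + 0.2900i → escape time 3
(row=1, col=0): c = -0.3700 + 0.0720i → escape time 5
(row=1, col=1): c = -0.0750 + 0.0720i → escape time 5
(row=1, col=2): c = 0.2200 + 0.0720i → escape time 5
(row=1, col=3): c = 0.5150 + 0.0720i → escape time 5
(row=1, col=4): c = 0.8100 + 0.0720i → escape time 3
(row=2, col=0): c = -0.3700 + -0.1460i → escape time 5
(row=2, col=1): c = -0.0750 + -0.1460i → escape time 5
(row=2, col=2): c = 0.2200 + -0.1460i → escape time 5
(row=2, col=3): c = 0.5150 + -0.1460i → escape time 5
(row=2, col=4): c = 0.8100 + -0.1460i → escape time 3
(row=3, col=0): c = -0.3700 + -0.3640i → escape time 5
(row=3, col=1): c = -0.0750 + -0.3640i → escape time 5
(row=3, col=2): c = 0.2200 + -0.3640i → escape time 5
(row=3, col=3): c = 0.5150 + -0.3640i → escape time 5
(row=3, col=4): c = 0.8100 + -0.3640i → escape time 3
(row=4, col=0): c = -0.3700 + -0.5820i → escape time 5
(row=4, col=1): c = -0.0750 + -0.5820i → escape time 5
(row=4, col=2): c = 0.2200 + -0.5820i → escape time 5
(row=4, col=3): c = 0.5150 + -0.5820i → escape time 4
(row=4, col=4): c = 0.8100 + -0.5820i → escape time 3
(row=5, col=0): c = -0.3700 + -0.8000i → escape time 5
(row=5, col=1): c = -0.0750 + -0.8000i → escape time 5
(row=5, col=2): c = 0.2200 + -0.8000i → escape time 5
(row=5, col=3): c = 0.5150 + -0.8000i → escape time 3
(row=5, col=4): c = 0.8100 + -0.8000i → escape time 2

Answer: 55553
55553
55553
55553
55543
55532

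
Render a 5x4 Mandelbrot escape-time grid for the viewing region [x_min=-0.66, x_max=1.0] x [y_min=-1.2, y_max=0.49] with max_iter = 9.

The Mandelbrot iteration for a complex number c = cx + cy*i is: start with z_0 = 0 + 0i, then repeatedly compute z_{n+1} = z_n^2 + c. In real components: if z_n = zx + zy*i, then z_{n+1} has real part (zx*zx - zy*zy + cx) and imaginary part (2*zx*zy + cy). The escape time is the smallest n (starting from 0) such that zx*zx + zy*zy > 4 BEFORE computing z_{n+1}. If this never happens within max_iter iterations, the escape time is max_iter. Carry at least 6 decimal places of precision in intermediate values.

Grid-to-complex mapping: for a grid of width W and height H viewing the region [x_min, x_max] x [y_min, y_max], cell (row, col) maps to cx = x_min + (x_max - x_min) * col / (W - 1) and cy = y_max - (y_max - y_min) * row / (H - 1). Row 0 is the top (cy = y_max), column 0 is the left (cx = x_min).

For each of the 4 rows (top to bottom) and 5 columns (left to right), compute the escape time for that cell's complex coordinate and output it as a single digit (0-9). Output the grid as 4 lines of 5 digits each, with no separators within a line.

Answer: 99942
99942
79932
33222

Derivation:
(row=0, col=0): c = -0.6600 + 0.4900i → escape time 9
(row=0, col=1): c = -0.2450 + 0.4900i → escape time 9
(row=0, col=2): c = 0.1700 + 0.4900i → escape time 9
(row=0, col=3): c = 0.5850 + 0.4900i → escape time 4
(row=0, col=4): c = 1.0000 + 0.4900i → escape time 2
(row=1, col=0): c = -0.6600 + -0.0733i → escape time 9
(row=1, col=1): c = -0.2450 + -0.0733i → escape time 9
(row=1, col=2): c = 0.1700 + -0.0733i → escape time 9
(row=1, col=3): c = 0.5850 + -0.0733i → escape time 4
(row=1, col=4): c = 1.0000 + -0.0733i → escape time 2
(row=2, col=0): c = -0.6600 + -0.6367i → escape time 7
(row=2, col=1): c = -0.2450 + -0.6367i → escape time 9
(row=2, col=2): c = 0.1700 + -0.6367i → escape time 9
(row=2, col=3): c = 0.5850 + -0.6367i → escape time 3
(row=2, col=4): c = 1.0000 + -0.6367i → escape time 2
(row=3, col=0): c = -0.6600 + -1.2000i → escape time 3
(row=3, col=1): c = -0.2450 + -1.2000i → escape time 3
(row=3, col=2): c = 0.1700 + -1.2000i → escape time 2
(row=3, col=3): c = 0.5850 + -1.2000i → escape time 2
(row=3, col=4): c = 1.0000 + -1.2000i → escape time 2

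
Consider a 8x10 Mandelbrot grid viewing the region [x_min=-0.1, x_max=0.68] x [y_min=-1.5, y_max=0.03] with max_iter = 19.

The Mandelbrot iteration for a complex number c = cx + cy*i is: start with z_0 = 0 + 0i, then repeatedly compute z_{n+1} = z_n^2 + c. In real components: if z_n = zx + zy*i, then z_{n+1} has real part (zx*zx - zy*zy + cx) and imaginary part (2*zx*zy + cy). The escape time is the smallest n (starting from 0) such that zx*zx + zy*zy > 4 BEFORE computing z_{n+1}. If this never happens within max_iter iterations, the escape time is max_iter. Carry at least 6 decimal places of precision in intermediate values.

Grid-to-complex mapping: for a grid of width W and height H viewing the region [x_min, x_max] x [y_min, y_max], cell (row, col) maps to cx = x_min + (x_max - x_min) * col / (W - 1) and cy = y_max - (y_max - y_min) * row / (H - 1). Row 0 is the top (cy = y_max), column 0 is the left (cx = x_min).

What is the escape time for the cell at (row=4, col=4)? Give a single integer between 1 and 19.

Answer: 13

Derivation:
z_0 = 0 + 0i, c = 0.3457 + -0.6500i
Iter 1: z = 0.3457 + -0.6500i, |z|^2 = 0.5420
Iter 2: z = 0.0427 + -1.0994i, |z|^2 = 1.2106
Iter 3: z = -0.8612 + -0.7440i, |z|^2 = 1.2952
Iter 4: z = 0.5339 + 0.6314i, |z|^2 = 0.6837
Iter 5: z = 0.2321 + 0.0242i, |z|^2 = 0.0545
Iter 6: z = 0.3990 + -0.6388i, |z|^2 = 0.5672
Iter 7: z = 0.0969 + -1.1597i, |z|^2 = 1.3543
Iter 8: z = -0.9899 + -0.8748i, |z|^2 = 1.7450
Iter 9: z = 0.5603 + 1.0818i, |z|^2 = 1.4842
Iter 10: z = -0.5105 + 0.5623i, |z|^2 = 0.5768
Iter 11: z = 0.2902 + -1.2241i, |z|^2 = 1.5826
Iter 12: z = -1.0685 + -1.3605i, |z|^2 = 2.9925
Iter 13: z = -0.3635 + 2.2573i, |z|^2 = 5.2273
Escaped at iteration 13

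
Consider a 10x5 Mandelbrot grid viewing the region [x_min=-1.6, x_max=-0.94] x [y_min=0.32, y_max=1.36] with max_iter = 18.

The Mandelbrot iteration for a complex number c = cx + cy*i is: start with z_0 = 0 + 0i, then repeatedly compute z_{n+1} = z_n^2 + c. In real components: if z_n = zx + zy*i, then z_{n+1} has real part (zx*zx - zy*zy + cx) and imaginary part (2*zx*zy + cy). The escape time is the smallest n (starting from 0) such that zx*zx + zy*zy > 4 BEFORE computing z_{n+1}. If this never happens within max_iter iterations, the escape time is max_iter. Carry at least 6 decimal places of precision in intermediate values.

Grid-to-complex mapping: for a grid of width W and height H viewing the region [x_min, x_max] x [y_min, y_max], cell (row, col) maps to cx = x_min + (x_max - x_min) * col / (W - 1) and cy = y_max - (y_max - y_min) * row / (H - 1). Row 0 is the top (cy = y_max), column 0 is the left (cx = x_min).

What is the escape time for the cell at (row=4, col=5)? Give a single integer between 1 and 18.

z_0 = 0 + 0i, c = -1.2333 + 0.3200i
Iter 1: z = -1.2333 + 0.3200i, |z|^2 = 1.6235
Iter 2: z = 0.1854 + -0.4693i, |z|^2 = 0.2546
Iter 3: z = -1.4192 + 0.1460i, |z|^2 = 2.0356
Iter 4: z = 0.7596 + -0.0944i, |z|^2 = 0.5859
Iter 5: z = -0.6652 + 0.1766i, |z|^2 = 0.4737
Iter 6: z = -0.8220 + 0.0850i, |z|^2 = 0.6829
Iter 7: z = -0.5649 + 0.1802i, |z|^2 = 0.3516
Iter 8: z = -0.9466 + 0.1164i, |z|^2 = 0.9097
Iter 9: z = -0.3508 + 0.0996i, |z|^2 = 0.1330
Iter 10: z = -1.1202 + 0.2501i, |z|^2 = 1.3175
Iter 11: z = -0.0410 + -0.2404i, |z|^2 = 0.0595
Iter 12: z = -1.2894 + 0.3397i, |z|^2 = 1.7780
Iter 13: z = 0.3139 + -0.5560i, |z|^2 = 0.4077
Iter 14: z = -1.4440 + -0.0291i, |z|^2 = 2.0859
Iter 15: z = 0.8509 + 0.4040i, |z|^2 = 0.8872
Iter 16: z = -0.6726 + 1.0075i, |z|^2 = 1.4673
Iter 17: z = -1.7960 + -1.0352i, |z|^2 = 4.2972
Escaped at iteration 17

Answer: 17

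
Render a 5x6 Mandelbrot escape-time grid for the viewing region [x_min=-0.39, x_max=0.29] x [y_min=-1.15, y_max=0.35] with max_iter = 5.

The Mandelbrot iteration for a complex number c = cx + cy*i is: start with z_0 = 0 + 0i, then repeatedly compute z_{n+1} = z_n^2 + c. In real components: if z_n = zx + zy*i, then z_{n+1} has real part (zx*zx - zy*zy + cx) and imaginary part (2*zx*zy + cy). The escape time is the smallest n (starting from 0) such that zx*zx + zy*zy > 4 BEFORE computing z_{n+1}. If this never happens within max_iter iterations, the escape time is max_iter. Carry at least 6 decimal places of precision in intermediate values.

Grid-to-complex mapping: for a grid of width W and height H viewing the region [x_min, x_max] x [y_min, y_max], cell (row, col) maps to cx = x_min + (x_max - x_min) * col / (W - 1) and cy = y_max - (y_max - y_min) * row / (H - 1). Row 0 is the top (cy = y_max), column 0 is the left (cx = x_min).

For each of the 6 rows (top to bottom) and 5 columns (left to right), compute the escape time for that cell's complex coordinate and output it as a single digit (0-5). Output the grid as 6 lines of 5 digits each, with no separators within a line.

(row=0, col=0): c = -0.3900 + 0.3500i → escape time 5
(row=0, col=1): c = -0.2200 + 0.3500i → escape time 5
(row=0, col=2): c = -0.0500 + 0.3500i → escape time 5
(row=0, col=3): c = 0.1200 + 0.3500i → escape time 5
(row=0, col=4): c = 0.2900 + 0.3500i → escape time 5
(row=1, col=0): c = -0.3900 + 0.0500i → escape time 5
(row=1, col=1): c = -0.2200 + 0.0500i → escape time 5
(row=1, col=2): c = -0.0500 + 0.0500i → escape time 5
(row=1, col=3): c = 0.1200 + 0.0500i → escape time 5
(row=1, col=4): c = 0.2900 + 0.0500i → escape time 5
(row=2, col=0): c = -0.3900 + -0.2500i → escape time 5
(row=2, col=1): c = -0.2200 + -0.2500i → escape time 5
(row=2, col=2): c = -0.0500 + -0.2500i → escape time 5
(row=2, col=3): c = 0.1200 + -0.2500i → escape time 5
(row=2, col=4): c = 0.2900 + -0.2500i → escape time 5
(row=3, col=0): c = -0.3900 + -0.5500i → escape time 5
(row=3, col=1): c = -0.2200 + -0.5500i → escape time 5
(row=3, col=2): c = -0.0500 + -0.5500i → escape time 5
(row=3, col=3): c = 0.1200 + -0.5500i → escape time 5
(row=3, col=4): c = 0.2900 + -0.5500i → escape time 5
(row=4, col=0): c = -0.3900 + -0.8500i → escape time 5
(row=4, col=1): c = -0.2200 + -0.8500i → escape time 5
(row=4, col=2): c = -0.0500 + -0.8500i → escape time 5
(row=4, col=3): c = 0.1200 + -0.8500i → escape time 5
(row=4, col=4): c = 0.2900 + -0.8500i → escape time 4
(row=5, col=0): c = -0.3900 + -1.1500i → escape time 3
(row=5, col=1): c = -0.2200 + -1.1500i → escape time 4
(row=5, col=2): c = -0.0500 + -1.1500i → escape time 4
(row=5, col=3): c = 0.1200 + -1.1500i → escape time 3
(row=5, col=4): c = 0.2900 + -1.1500i → escape time 2

Answer: 55555
55555
55555
55555
55554
34432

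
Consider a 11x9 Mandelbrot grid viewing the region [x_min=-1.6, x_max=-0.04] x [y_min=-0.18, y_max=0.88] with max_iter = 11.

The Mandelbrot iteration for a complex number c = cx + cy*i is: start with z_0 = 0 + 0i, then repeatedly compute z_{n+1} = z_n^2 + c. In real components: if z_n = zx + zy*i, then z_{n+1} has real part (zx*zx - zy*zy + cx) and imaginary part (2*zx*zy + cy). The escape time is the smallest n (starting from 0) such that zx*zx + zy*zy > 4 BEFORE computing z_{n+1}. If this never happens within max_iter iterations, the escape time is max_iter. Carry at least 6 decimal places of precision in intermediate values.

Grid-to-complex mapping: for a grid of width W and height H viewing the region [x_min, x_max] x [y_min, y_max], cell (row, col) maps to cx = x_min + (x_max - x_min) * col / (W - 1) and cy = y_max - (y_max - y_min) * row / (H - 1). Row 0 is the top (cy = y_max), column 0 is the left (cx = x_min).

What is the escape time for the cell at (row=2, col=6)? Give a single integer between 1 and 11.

Answer: 7

Derivation:
z_0 = 0 + 0i, c = -0.6640 + 0.6150i
Iter 1: z = -0.6640 + 0.6150i, |z|^2 = 0.8191
Iter 2: z = -0.6013 + -0.2017i, |z|^2 = 0.4023
Iter 3: z = -0.3431 + 0.8576i, |z|^2 = 0.8532
Iter 4: z = -1.2818 + 0.0265i, |z|^2 = 1.6436
Iter 5: z = 0.9782 + 0.5470i, |z|^2 = 1.2561
Iter 6: z = -0.0063 + 1.6852i, |z|^2 = 2.8399
Iter 7: z = -3.5038 + 0.5937i, |z|^2 = 12.6290
Escaped at iteration 7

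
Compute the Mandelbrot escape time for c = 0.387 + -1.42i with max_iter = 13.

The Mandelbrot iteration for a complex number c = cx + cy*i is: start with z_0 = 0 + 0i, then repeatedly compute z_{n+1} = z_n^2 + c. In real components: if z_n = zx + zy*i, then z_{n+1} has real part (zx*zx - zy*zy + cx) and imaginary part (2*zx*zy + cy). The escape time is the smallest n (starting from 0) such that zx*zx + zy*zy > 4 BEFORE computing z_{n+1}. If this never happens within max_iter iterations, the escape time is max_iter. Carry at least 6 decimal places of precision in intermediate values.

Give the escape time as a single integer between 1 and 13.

z_0 = 0 + 0i, c = 0.3870 + -1.4200i
Iter 1: z = 0.3870 + -1.4200i, |z|^2 = 2.1662
Iter 2: z = -1.4796 + -2.5191i, |z|^2 = 8.5351
Escaped at iteration 2

Answer: 2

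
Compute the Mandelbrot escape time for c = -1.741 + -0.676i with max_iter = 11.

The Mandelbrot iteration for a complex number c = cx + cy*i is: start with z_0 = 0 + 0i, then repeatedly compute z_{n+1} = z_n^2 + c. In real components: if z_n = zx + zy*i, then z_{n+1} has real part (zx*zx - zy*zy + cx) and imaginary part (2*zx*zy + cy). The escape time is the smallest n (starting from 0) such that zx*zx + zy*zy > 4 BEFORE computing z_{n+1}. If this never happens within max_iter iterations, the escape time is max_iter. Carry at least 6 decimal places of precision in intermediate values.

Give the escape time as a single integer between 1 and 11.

Answer: 3

Derivation:
z_0 = 0 + 0i, c = -1.7410 + -0.6760i
Iter 1: z = -1.7410 + -0.6760i, |z|^2 = 3.4881
Iter 2: z = 0.8331 + 1.6778i, |z|^2 = 3.5092
Iter 3: z = -3.8621 + 2.1196i, |z|^2 = 19.4083
Escaped at iteration 3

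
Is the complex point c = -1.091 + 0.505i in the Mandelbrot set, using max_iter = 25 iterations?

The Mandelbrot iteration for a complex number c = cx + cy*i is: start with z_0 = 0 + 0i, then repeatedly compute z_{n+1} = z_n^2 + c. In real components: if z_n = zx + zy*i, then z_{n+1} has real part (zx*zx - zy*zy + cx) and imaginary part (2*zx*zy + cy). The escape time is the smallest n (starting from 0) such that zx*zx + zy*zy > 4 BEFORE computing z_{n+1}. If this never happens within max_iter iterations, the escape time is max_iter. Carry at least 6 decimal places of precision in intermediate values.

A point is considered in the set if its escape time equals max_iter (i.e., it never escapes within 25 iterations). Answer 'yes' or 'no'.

z_0 = 0 + 0i, c = -1.0910 + 0.5050i
Iter 1: z = -1.0910 + 0.5050i, |z|^2 = 1.4453
Iter 2: z = -0.1557 + -0.5969i, |z|^2 = 0.3806
Iter 3: z = -1.4230 + 0.6909i, |z|^2 = 2.5024
Iter 4: z = 0.4567 + -1.4615i, |z|^2 = 2.3444
Iter 5: z = -3.0183 + -0.8298i, |z|^2 = 9.7986
Escaped at iteration 5

Answer: no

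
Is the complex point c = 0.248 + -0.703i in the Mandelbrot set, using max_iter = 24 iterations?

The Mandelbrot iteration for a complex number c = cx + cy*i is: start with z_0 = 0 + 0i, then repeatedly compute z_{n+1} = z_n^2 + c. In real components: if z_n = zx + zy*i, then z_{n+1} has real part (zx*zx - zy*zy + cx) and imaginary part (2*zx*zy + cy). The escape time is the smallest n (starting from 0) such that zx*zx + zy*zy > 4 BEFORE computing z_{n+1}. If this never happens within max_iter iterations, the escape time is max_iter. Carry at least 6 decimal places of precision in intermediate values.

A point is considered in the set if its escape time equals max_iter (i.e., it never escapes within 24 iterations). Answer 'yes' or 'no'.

z_0 = 0 + 0i, c = 0.2480 + -0.7030i
Iter 1: z = 0.2480 + -0.7030i, |z|^2 = 0.5557
Iter 2: z = -0.1847 + -1.0517i, |z|^2 = 1.1402
Iter 3: z = -0.8239 + -0.3145i, |z|^2 = 0.7778
Iter 4: z = 0.8280 + -0.1848i, |z|^2 = 0.7196
Iter 5: z = 0.8994 + -1.0089i, |z|^2 = 1.8268
Iter 6: z = 0.0389 + -2.5178i, |z|^2 = 6.3410
Escaped at iteration 6

Answer: no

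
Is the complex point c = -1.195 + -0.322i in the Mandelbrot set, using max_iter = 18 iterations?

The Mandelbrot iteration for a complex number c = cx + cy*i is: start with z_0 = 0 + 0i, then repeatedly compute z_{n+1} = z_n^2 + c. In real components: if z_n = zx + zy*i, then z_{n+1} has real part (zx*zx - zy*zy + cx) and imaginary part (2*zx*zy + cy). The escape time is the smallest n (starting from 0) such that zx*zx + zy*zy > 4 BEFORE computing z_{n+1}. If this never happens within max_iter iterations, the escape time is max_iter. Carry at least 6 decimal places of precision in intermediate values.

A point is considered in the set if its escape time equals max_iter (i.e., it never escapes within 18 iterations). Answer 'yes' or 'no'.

z_0 = 0 + 0i, c = -1.1950 + -0.3220i
Iter 1: z = -1.1950 + -0.3220i, |z|^2 = 1.5317
Iter 2: z = 0.1293 + 0.4476i, |z|^2 = 0.2171
Iter 3: z = -1.3786 + -0.2062i, |z|^2 = 1.9431
Iter 4: z = 0.6630 + 0.2466i, |z|^2 = 0.5004
Iter 5: z = -0.8162 + 0.0050i, |z|^2 = 0.6662
Iter 6: z = -0.5288 + -0.3301i, |z|^2 = 0.3886
Iter 7: z = -1.0244 + 0.0271i, |z|^2 = 1.0500
Iter 8: z = -0.1464 + -0.3776i, |z|^2 = 0.1640
Iter 9: z = -1.3161 + -0.2114i, |z|^2 = 1.7769
Iter 10: z = 0.4925 + 0.2345i, |z|^2 = 0.2976
Iter 11: z = -1.0074 + -0.0910i, |z|^2 = 1.0231
Iter 12: z = -0.1885 + -0.1386i, |z|^2 = 0.0547
Iter 13: z = -1.1787 + -0.2697i, |z|^2 = 1.4621
Iter 14: z = 0.1216 + 0.3139i, |z|^2 = 0.1133
Iter 15: z = -1.2788 + -0.2457i, |z|^2 = 1.6956
Iter 16: z = 0.3799 + 0.3063i, |z|^2 = 0.2381
Iter 17: z = -1.1445 + -0.0893i, |z|^2 = 1.3179
Did not escape in 18 iterations → in set

Answer: yes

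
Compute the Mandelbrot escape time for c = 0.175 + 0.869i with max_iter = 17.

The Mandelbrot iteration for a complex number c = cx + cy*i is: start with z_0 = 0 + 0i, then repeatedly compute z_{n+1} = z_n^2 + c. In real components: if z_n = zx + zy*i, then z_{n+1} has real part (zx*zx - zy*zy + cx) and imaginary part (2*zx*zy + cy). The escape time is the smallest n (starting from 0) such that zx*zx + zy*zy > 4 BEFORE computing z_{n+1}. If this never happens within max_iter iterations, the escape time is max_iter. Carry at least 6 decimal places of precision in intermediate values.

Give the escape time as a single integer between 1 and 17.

Answer: 5

Derivation:
z_0 = 0 + 0i, c = 0.1750 + 0.8690i
Iter 1: z = 0.1750 + 0.8690i, |z|^2 = 0.7858
Iter 2: z = -0.5495 + 1.1731i, |z|^2 = 1.6783
Iter 3: z = -0.8993 + -0.4204i, |z|^2 = 0.9854
Iter 4: z = 0.8070 + 1.6251i, |z|^2 = 3.2922
Iter 5: z = -1.8146 + 3.4919i, |z|^2 = 15.4863
Escaped at iteration 5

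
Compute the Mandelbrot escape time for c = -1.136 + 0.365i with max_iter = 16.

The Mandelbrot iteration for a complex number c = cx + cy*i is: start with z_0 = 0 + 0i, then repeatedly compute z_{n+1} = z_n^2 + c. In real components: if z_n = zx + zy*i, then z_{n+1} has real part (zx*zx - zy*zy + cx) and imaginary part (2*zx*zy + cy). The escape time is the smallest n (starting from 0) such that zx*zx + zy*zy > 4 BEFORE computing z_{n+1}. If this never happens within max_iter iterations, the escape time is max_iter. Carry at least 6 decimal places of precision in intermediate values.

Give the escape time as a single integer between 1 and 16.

z_0 = 0 + 0i, c = -1.1360 + 0.3650i
Iter 1: z = -1.1360 + 0.3650i, |z|^2 = 1.4237
Iter 2: z = 0.0213 + -0.4643i, |z|^2 = 0.2160
Iter 3: z = -1.3511 + 0.3452i, |z|^2 = 1.9447
Iter 4: z = 0.5703 + -0.5679i, |z|^2 = 0.6478
Iter 5: z = -1.1333 + -0.2828i, |z|^2 = 1.3644
Iter 6: z = 0.0685 + 1.0059i, |z|^2 = 1.0166
Iter 7: z = -2.1432 + 0.5027i, |z|^2 = 4.8461
Escaped at iteration 7

Answer: 7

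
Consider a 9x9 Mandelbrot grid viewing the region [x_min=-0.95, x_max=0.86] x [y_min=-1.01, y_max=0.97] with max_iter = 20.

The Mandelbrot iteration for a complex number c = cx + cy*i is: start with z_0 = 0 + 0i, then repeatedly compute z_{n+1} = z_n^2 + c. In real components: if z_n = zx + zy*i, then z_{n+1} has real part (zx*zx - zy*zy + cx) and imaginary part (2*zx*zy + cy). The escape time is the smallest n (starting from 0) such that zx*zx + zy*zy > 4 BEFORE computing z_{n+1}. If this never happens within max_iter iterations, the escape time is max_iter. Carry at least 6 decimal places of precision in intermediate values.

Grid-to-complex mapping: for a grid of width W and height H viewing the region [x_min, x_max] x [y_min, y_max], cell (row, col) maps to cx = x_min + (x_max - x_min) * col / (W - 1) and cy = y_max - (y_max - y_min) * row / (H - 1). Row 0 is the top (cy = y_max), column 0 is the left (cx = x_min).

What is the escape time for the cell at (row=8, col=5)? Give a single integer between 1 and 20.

z_0 = 0 + 0i, c = 0.1813 + -1.0100i
Iter 1: z = 0.1813 + -1.0100i, |z|^2 = 1.0530
Iter 2: z = -0.8060 + -1.3761i, |z|^2 = 2.5434
Iter 3: z = -1.0628 + 1.2083i, |z|^2 = 2.5896
Iter 4: z = -0.1491 + -3.5785i, |z|^2 = 12.8277
Escaped at iteration 4

Answer: 4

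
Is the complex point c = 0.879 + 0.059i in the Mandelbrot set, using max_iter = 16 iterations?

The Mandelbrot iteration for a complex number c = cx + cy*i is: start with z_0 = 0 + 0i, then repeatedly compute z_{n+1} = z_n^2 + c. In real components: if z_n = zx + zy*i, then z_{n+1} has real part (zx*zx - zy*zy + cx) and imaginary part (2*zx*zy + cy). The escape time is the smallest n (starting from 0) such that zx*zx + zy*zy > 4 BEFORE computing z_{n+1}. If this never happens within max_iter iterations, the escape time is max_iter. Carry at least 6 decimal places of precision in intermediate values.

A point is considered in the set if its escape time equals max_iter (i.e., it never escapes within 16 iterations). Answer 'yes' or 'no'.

Answer: no

Derivation:
z_0 = 0 + 0i, c = 0.8790 + 0.0590i
Iter 1: z = 0.8790 + 0.0590i, |z|^2 = 0.7761
Iter 2: z = 1.6482 + 0.1627i, |z|^2 = 2.7429
Iter 3: z = 3.5690 + 0.5954i, |z|^2 = 13.0919
Escaped at iteration 3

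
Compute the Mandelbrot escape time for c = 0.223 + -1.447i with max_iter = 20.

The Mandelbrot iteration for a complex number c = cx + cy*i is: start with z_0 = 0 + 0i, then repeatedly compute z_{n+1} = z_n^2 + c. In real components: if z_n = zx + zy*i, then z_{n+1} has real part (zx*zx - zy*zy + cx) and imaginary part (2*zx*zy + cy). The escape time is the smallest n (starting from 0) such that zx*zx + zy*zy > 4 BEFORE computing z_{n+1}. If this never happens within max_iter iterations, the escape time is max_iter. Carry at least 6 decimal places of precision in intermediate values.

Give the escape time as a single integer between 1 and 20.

Answer: 2

Derivation:
z_0 = 0 + 0i, c = 0.2230 + -1.4470i
Iter 1: z = 0.2230 + -1.4470i, |z|^2 = 2.1435
Iter 2: z = -1.8211 + -2.0924i, |z|^2 = 7.6943
Escaped at iteration 2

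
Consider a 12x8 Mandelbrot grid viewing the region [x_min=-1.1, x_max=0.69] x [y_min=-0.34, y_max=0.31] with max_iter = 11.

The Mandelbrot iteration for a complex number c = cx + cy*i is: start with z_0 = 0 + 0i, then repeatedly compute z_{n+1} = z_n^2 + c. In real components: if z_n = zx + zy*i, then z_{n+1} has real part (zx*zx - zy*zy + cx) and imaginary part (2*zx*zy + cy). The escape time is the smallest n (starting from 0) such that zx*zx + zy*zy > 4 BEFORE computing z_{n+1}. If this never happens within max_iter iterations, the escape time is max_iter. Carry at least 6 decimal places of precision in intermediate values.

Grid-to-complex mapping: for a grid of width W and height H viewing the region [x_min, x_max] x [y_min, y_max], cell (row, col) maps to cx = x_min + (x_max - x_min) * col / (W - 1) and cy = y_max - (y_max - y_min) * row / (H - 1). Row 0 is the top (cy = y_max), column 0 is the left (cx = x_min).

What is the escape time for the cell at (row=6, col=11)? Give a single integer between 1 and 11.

z_0 = 0 + 0i, c = 0.6900 + -0.2471i
Iter 1: z = 0.6900 + -0.2471i, |z|^2 = 0.5372
Iter 2: z = 1.1050 + -0.5882i, |z|^2 = 1.5670
Iter 3: z = 1.5651 + -1.5471i, |z|^2 = 4.8430
Escaped at iteration 3

Answer: 3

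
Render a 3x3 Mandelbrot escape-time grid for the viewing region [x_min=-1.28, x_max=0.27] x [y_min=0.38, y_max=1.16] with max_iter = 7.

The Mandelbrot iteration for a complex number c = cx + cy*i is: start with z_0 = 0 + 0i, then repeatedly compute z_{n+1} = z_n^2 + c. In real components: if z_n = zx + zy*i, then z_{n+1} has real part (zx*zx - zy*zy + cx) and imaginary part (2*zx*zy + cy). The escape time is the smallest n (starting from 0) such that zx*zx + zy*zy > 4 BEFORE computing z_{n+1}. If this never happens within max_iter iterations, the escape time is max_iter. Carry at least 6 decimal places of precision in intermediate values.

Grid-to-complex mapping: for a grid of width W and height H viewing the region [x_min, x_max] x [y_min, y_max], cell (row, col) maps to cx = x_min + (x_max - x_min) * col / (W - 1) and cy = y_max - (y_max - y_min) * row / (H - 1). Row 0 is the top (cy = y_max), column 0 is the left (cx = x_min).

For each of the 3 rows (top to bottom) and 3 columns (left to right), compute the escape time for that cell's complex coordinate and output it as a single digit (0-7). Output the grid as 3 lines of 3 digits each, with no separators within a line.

Answer: 232
365
777

Derivation:
(row=0, col=0): c = -1.2800 + 1.1600i → escape time 2
(row=0, col=1): c = -0.5050 + 1.1600i → escape time 3
(row=0, col=2): c = 0.2700 + 1.1600i → escape time 2
(row=1, col=0): c = -1.2800 + 0.7700i → escape time 3
(row=1, col=1): c = -0.5050 + 0.7700i → escape time 6
(row=1, col=2): c = 0.2700 + 0.7700i → escape time 5
(row=2, col=0): c = -1.2800 + 0.3800i → escape time 7
(row=2, col=1): c = -0.5050 + 0.3800i → escape time 7
(row=2, col=2): c = 0.2700 + 0.3800i → escape time 7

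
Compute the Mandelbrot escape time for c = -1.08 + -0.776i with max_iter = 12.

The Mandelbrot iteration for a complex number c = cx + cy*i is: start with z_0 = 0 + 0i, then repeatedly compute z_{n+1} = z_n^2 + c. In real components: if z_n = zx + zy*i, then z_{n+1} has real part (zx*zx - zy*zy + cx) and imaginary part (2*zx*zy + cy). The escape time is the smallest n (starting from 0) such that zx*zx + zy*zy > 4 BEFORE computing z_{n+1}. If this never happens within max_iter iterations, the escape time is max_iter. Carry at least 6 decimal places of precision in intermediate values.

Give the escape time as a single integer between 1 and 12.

Answer: 3

Derivation:
z_0 = 0 + 0i, c = -1.0800 + -0.7760i
Iter 1: z = -1.0800 + -0.7760i, |z|^2 = 1.7686
Iter 2: z = -0.5158 + 0.9002i, |z|^2 = 1.0763
Iter 3: z = -1.6243 + -1.7046i, |z|^2 = 5.5438
Escaped at iteration 3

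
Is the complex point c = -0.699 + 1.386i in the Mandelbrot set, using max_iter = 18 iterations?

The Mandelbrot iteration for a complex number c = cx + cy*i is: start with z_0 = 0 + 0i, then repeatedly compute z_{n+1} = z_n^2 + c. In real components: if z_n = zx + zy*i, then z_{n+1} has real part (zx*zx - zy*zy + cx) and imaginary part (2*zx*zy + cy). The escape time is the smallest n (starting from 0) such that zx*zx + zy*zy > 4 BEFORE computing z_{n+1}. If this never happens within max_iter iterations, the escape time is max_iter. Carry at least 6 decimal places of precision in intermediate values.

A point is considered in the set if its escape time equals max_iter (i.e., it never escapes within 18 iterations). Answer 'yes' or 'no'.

z_0 = 0 + 0i, c = -0.6990 + 1.3860i
Iter 1: z = -0.6990 + 1.3860i, |z|^2 = 2.4096
Iter 2: z = -2.1314 + -0.5516i, |z|^2 = 4.8471
Escaped at iteration 2

Answer: no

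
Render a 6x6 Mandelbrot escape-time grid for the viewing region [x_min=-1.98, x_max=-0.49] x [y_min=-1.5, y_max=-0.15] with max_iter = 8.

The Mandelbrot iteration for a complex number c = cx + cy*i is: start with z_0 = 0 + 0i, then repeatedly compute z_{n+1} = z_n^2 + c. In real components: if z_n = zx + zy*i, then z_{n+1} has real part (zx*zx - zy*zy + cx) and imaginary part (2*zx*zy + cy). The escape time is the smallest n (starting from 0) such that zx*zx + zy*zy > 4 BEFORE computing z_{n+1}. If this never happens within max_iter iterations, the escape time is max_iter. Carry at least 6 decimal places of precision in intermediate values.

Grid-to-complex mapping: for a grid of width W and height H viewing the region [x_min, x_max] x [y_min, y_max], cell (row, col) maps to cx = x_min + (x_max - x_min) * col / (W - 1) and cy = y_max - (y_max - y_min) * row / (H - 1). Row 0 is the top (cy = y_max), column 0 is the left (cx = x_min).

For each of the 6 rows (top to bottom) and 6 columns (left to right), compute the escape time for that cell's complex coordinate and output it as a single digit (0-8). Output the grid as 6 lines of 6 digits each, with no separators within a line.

(row=0, col=0): c = -1.9800 + -0.1500i → escape time 3
(row=0, col=1): c = -1.6820 + -0.1500i → escape time 5
(row=0, col=2): c = -1.3840 + -0.1500i → escape time 8
(row=0, col=3): c = -1.0860 + -0.1500i → escape time 8
(row=0, col=4): c = -0.7880 + -0.1500i → escape time 8
(row=0, col=5): c = -0.4900 + -0.1500i → escape time 8
(row=1, col=0): c = -1.9800 + -0.4200i → escape time 1
(row=1, col=1): c = -1.6820 + -0.4200i → escape time 3
(row=1, col=2): c = -1.3840 + -0.4200i → escape time 4
(row=1, col=3): c = -1.0860 + -0.4200i → escape time 6
(row=1, col=4): c = -0.7880 + -0.4200i → escape time 7
(row=1, col=5): c = -0.4900 + -0.4200i → escape time 8
(row=2, col=0): c = -1.9800 + -0.6900i → escape time 1
(row=2, col=1): c = -1.6820 + -0.6900i → escape time 3
(row=2, col=2): c = -1.3840 + -0.6900i → escape time 3
(row=2, col=3): c = -1.0860 + -0.6900i → escape time 3
(row=2, col=4): c = -0.7880 + -0.6900i → escape time 4
(row=2, col=5): c = -0.4900 + -0.6900i → escape time 8
(row=3, col=0): c = -1.9800 + -0.9600i → escape time 1
(row=3, col=1): c = -1.6820 + -0.9600i → escape time 2
(row=3, col=2): c = -1.3840 + -0.9600i → escape time 3
(row=3, col=3): c = -1.0860 + -0.9600i → escape time 3
(row=3, col=4): c = -0.7880 + -0.9600i → escape time 3
(row=3, col=5): c = -0.4900 + -0.9600i → escape time 4
(row=4, col=0): c = -1.9800 + -1.2300i → escape time 1
(row=4, col=1): c = -1.6820 + -1.2300i → escape time 1
(row=4, col=2): c = -1.3840 + -1.2300i → escape time 2
(row=4, col=3): c = -1.0860 + -1.2300i → escape time 2
(row=4, col=4): c = -0.7880 + -1.2300i → escape time 3
(row=4, col=5): c = -0.4900 + -1.2300i → escape time 3
(row=5, col=0): c = -1.9800 + -1.5000i → escape time 1
(row=5, col=1): c = -1.6820 + -1.5000i → escape time 1
(row=5, col=2): c = -1.3840 + -1.5000i → escape time 1
(row=5, col=3): c = -1.0860 + -1.5000i → escape time 2
(row=5, col=4): c = -0.7880 + -1.5000i → escape time 2
(row=5, col=5): c = -0.4900 + -1.5000i → escape time 2

Answer: 358888
134678
133348
123334
112233
111222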